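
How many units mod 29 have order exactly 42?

0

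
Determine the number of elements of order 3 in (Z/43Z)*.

φ(43) = 43 − 1 = 42 = 2 · 3 · 7.
(Z/43Z)^× is cyclic (|G| = 42); a cyclic group of order m has exactly φ(d) elements of each order d | m, and none otherwise.
3 | 42, and φ(3) = 3 − 1 = 2.

2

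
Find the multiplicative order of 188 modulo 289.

By Lagrange's theorem, ord_289(188) divides φ(289) = φ(17^2) = 17·(17−1) = 272 = 2^4 · 17.
Divisors of 272: 1, 2, 4, 8, 16, 17, 34, 68, 136, 272.
Test each divisor d:
188^1 ≡ 188
188^2 ≡ 86
188^4 ≡ 171
188^8 ≡ 52
188^16 ≡ 103
188^17 ≡ 1
Hence ord(188) = 17.

17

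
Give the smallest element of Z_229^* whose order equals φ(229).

φ(229) = 229 − 1 = 228 = 2^2 · 3 · 19.
g is a primitive root iff g^(228/q) ≢ 1 (mod 229) for each prime q ∈ {2, 3, 19}.
g = 2: 2^114 ≡ 228; 2^76 ≡ 1 — hits 1, so not a primitive root.
g = 3: 3^114 ≡ 1 — hits 1, so not a primitive root.
g = 4: 4^114 ≡ 1 — hits 1, so not a primitive root.
g = 5: 5^114 ≡ 1 — hits 1, so not a primitive root.
g = 6: 6^114 ≡ 228; 6^76 ≡ 134; 6^12 ≡ 165 — none is 1, so 6 is a primitive root.
So 6 is the smallest generator of (Z/229Z)^×.

6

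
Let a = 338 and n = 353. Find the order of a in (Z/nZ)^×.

176

Since 338 ∈ (Z/353Z)^×, its order divides φ(353) = 353 − 1 = 352 = 2^5 · 11.
Divisors of 352: 1, 2, 4, 8, 11, 16, 22, 32, 44, 88, 176, 352.
Compute 338^d (mod 353) for the divisors d until we hit 1:
338^1 ≡ 338
338^2 ≡ 225
338^4 ≡ 146
338^8 ≡ 136
338^11 ≡ 253
338^16 ≡ 140
338^22 ≡ 116
338^32 ≡ 185
338^44 ≡ 42
338^88 ≡ 352
338^176 ≡ 1
The smallest such exponent is 176, so the order of 338 is 176.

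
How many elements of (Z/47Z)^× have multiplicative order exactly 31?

0

φ(47) = 47 − 1 = 46 = 2 · 23.
(Z/47Z)^× is cyclic (|G| = 46); a cyclic group of order m has exactly φ(d) elements of each order d | m, and none otherwise.
31 does not divide 46, so no element of (Z/47Z)^× has order 31.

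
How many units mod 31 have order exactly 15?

φ(31) = 31 − 1 = 30 = 2 · 3 · 5.
In a cyclic group of order 30, there are φ(d) elements of order d for each divisor d of 30, and zero for non-divisors.
15 = 3 · 5 divides 30, and φ(15) = 8.

8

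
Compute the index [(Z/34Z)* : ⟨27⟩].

1

Since 27 ∈ (Z/34Z)^×, its order divides φ(34) = φ(2)·φ(17) = 1·16 = 16 = 2^4.
Divisors of 16: 1, 2, 4, 8, 16.
Test each divisor d:
27^1 ≡ 27 (mod 34)
27^2 ≡ 15 (mod 34)
27^4 ≡ 21 (mod 34)
27^8 ≡ 33 (mod 34)
27^16 ≡ 1 (mod 34) ✓
So ord_34(27) = 16, hence |⟨27⟩| = 16.
[(Z/34Z)^× : ⟨27⟩] = 16/16 = 1.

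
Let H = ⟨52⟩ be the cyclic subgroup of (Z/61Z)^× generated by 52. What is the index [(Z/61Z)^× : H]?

By Lagrange's theorem, ord_61(52) divides φ(61) = 61 − 1 = 60 = 2^2 · 3 · 5.
Divisors of 60: 1, 2, 3, 4, 5, 6, 10, 12, 15, 20, 30, 60.
Check 52^d mod 61 for each divisor in increasing order:
52^1 ≡ 52 (mod 61)
52^2 ≡ 20 (mod 61)
52^3 ≡ 3 (mod 61)
52^4 ≡ 34 (mod 61)
52^5 ≡ 60 (mod 61)
52^6 ≡ 9 (mod 61)
52^10 ≡ 1 (mod 61) ✓
Thus |⟨52⟩| = ord(52) = 10.
Index = |(Z/61Z)^×| / |⟨52⟩| = 60 / 10 = 6.

6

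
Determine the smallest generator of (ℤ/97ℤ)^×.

5

φ(97) = 97 − 1 = 96 = 2^5 · 3.
Test candidates g = 2, 3, … against the prime factors q ∈ {2, 3} of φ(97): g is a generator iff g^(96/q) ≢ 1 for every such q.
g = 2: 2^48 ≡ 1 — hits 1, so not a primitive root.
g = 3: 3^48 ≡ 1 — hits 1, so not a primitive root.
g = 4: 4^48 ≡ 1 — hits 1, so not a primitive root.
g = 5: 5^48 ≡ 96; 5^32 ≡ 35 — none is 1, so 5 is a primitive root.
The smallest primitive root modulo 97 is 5.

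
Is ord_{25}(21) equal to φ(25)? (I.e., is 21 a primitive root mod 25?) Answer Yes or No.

No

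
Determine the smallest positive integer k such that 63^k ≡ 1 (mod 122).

By Lagrange's theorem, ord_122(63) divides φ(122) = φ(2)·φ(61) = 1·60 = 60 = 2^2 · 3 · 5.
Divisors of 60: 1, 2, 3, 4, 5, 6, 10, 12, 15, 20, 30, 60.
Compute 63^d (mod 122) for the divisors d until we hit 1:
63^1 ≡ 63 (mod 122)
63^2 ≡ 65 (mod 122)
63^3 ≡ 69 (mod 122)
63^4 ≡ 77 (mod 122)
63^5 ≡ 93 (mod 122)
63^6 ≡ 3 (mod 122)
63^10 ≡ 109 (mod 122)
63^12 ≡ 9 (mod 122)
63^15 ≡ 11 (mod 122)
63^20 ≡ 47 (mod 122)
63^30 ≡ 121 (mod 122)
63^60 ≡ 1 (mod 122) ✓
Therefore the multiplicative order of 63 modulo 122 is 60.

60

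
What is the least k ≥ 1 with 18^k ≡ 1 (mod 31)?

ord(18) | φ(31) = 31 − 1 = 30 = 2 · 3 · 5.
Divisors of 30: 1, 2, 3, 5, 6, 10, 15, 30.
Compute 18^d (mod 31) for the divisors d until we hit 1:
18^1 ≡ 18 (mod 31)
18^2 ≡ 14 (mod 31)
18^3 ≡ 4 (mod 31)
18^5 ≡ 25 (mod 31)
18^6 ≡ 16 (mod 31)
18^10 ≡ 5 (mod 31)
18^15 ≡ 1 (mod 31) ✓
The smallest such exponent is 15, so the order of 18 is 15.

15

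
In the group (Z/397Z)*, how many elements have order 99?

φ(397) = 397 − 1 = 396 = 2^2 · 3^2 · 11.
In a cyclic group of order 396, there are φ(d) elements of order d for each divisor d of 396, and zero for non-divisors.
99 = 3^2 · 11 divides 396, and φ(99) = 60.

60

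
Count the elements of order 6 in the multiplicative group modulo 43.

φ(43) = 43 − 1 = 42 = 2 · 3 · 7.
Since (Z/43Z)^× is cyclic of order 42, the number of elements of order d is φ(d) when d | 42 and 0 otherwise.
6 = 2 · 3 divides 42, and φ(6) = 2.

2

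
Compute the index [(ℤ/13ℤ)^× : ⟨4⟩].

2

The order of 4 must divide φ(13) = 13 − 1 = 12 = 2^2 · 3.
Divisors of 12: 1, 2, 3, 4, 6, 12.
Compute 4^d (mod 13) for the divisors d until we hit 1:
4^1 ≡ 4 (mod 13)
4^2 ≡ 3 (mod 13)
4^3 ≡ 12 (mod 13)
4^4 ≡ 9 (mod 13)
4^6 ≡ 1 (mod 13) ✓
Thus |⟨4⟩| = ord(4) = 6.
Index = |(Z/13Z)^×| / |⟨4⟩| = 12 / 6 = 2.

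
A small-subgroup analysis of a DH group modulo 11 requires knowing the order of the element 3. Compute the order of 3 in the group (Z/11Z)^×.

5

ord(3) | φ(11) = 11 − 1 = 10 = 2 · 5.
Divisors of 10: 1, 2, 5, 10.
Evaluate successive powers at the divisors of 10:
3^1 ≡ 3 (mod 11)
3^2 ≡ 9 (mod 11)
3^5 ≡ 1 (mod 11) ✓
Therefore the multiplicative order of 3 modulo 11 is 5.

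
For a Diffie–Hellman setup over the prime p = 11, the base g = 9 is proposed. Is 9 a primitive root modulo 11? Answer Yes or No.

φ(11) = 11 − 1 = 10 = 2 · 5.
Test 9^(10/q) mod 11 for each prime factor q of 10:
9^5 ≡ 1 (mod 11)  [q = 2: ≡ 1 ✗]
9^2 ≡ 4 (mod 11)  [q = 5: ≢ 1 ✓]
9^5 ≡ 1 shows ord(9) | 5, strictly less than φ(11); not a primitive root.

No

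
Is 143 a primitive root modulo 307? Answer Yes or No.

Yes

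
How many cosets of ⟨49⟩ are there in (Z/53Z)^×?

ord(49) | φ(53) = 53 − 1 = 52 = 2^2 · 13.
Divisors of 52: 1, 2, 4, 13, 26, 52.
Check 49^d mod 53 for each divisor in increasing order:
49^1 ≡ 49
49^2 ≡ 16
49^4 ≡ 44
49^13 ≡ 1
So ord_53(49) = 13, hence |⟨49⟩| = 13.
Index = |(Z/53Z)^×| / |⟨49⟩| = 52 / 13 = 4.

4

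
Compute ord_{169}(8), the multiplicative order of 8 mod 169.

52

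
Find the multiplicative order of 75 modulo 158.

ord(75) | φ(158) = φ(2)·φ(79) = 1·78 = 78 = 2 · 3 · 13.
Divisors of 78: 1, 2, 3, 6, 13, 26, 39, 78.
Evaluate successive powers at the divisors of 78:
75^1 ≡ 75 (mod 158)
75^2 ≡ 95 (mod 158)
75^3 ≡ 15 (mod 158)
75^6 ≡ 67 (mod 158)
75^13 ≡ 135 (mod 158)
75^26 ≡ 55 (mod 158)
75^39 ≡ 157 (mod 158)
75^78 ≡ 1 (mod 158) ✓
The smallest such exponent is 78, so the order of 75 is 78.

78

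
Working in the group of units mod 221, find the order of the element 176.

ord(176) | φ(221) = φ(13·17) = (13−1)·(17−1) = 12·16 = 192 = 2^6 · 3.
Divisors of 192: 1, 2, 3, 4, 6, 8, 12, 16, 24, 32, 48, 64, 96, 192.
Test each divisor d:
176^1 ≡ 176
176^2 ≡ 36
176^3 ≡ 148
176^4 ≡ 191
176^6 ≡ 25
176^8 ≡ 16
176^12 ≡ 183
176^16 ≡ 35
176^24 ≡ 118
176^32 ≡ 120
176^48 ≡ 1
Hence ord(176) = 48.

48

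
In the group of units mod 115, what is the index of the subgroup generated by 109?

4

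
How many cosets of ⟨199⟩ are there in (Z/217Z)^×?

By Lagrange's theorem, ord_217(199) divides φ(217) = φ(7·31) = (7−1)·(31−1) = 6·30 = 180 = 2^2 · 3^2 · 5.
Divisors of 180: 1, 2, 3, 4, 5, 6, 9, 10, 12, 15, 18, 20, 30, 36, 45, 60, 90, 180.
Compute 199^d (mod 217) for the divisors d until we hit 1:
199^1 ≡ 199 (mod 217)
199^2 ≡ 107 (mod 217)
199^3 ≡ 27 (mod 217)
199^4 ≡ 165 (mod 217)
199^5 ≡ 68 (mod 217)
199^6 ≡ 78 (mod 217)
199^9 ≡ 153 (mod 217)
199^10 ≡ 67 (mod 217)
199^12 ≡ 8 (mod 217)
199^15 ≡ 216 (mod 217)
199^18 ≡ 190 (mod 217)
199^20 ≡ 149 (mod 217)
199^30 ≡ 1 (mod 217) ✓
Thus |⟨199⟩| = ord(199) = 30.
Index = |(Z/217Z)^×| / |⟨199⟩| = 180 / 30 = 6.

6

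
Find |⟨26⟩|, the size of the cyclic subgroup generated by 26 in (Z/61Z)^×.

ord(26) | φ(61) = 61 − 1 = 60 = 2^2 · 3 · 5.
Divisors of 60: 1, 2, 3, 4, 5, 6, 10, 12, 15, 20, 30, 60.
Evaluate successive powers at the divisors of 60:
26^1 ≡ 26 (mod 61)
26^2 ≡ 5 (mod 61)
26^3 ≡ 8 (mod 61)
26^4 ≡ 25 (mod 61)
26^5 ≡ 40 (mod 61)
26^6 ≡ 3 (mod 61)
26^10 ≡ 14 (mod 61)
26^12 ≡ 9 (mod 61)
26^15 ≡ 11 (mod 61)
26^20 ≡ 13 (mod 61)
26^30 ≡ 60 (mod 61)
26^60 ≡ 1 (mod 61) ✓
Therefore the multiplicative order of 26 modulo 61 is 60.

60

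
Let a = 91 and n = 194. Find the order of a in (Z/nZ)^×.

ord(91) | φ(194) = φ(2)·φ(97) = 1·96 = 96 = 2^5 · 3.
Divisors of 96: 1, 2, 3, 4, 6, 8, 12, 16, 24, 32, 48, 96.
Compute 91^d (mod 194) for the divisors d until we hit 1:
91^1 ≡ 91 (mod 194)
91^2 ≡ 133 (mod 194)
91^3 ≡ 75 (mod 194)
91^4 ≡ 35 (mod 194)
91^6 ≡ 193 (mod 194)
91^8 ≡ 61 (mod 194)
91^12 ≡ 1 (mod 194) ✓
Therefore the multiplicative order of 91 modulo 194 is 12.

12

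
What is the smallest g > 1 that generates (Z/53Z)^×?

2

φ(53) = 53 − 1 = 52 = 2^2 · 13.
Test candidates g = 2, 3, … against the prime factors q ∈ {2, 13} of φ(53): g is a generator iff g^(52/q) ≢ 1 for every such q.
g = 2: 2^26 ≡ 52; 2^4 ≡ 16 — none is 1, so 2 is a primitive root.
The smallest primitive root modulo 53 is 2.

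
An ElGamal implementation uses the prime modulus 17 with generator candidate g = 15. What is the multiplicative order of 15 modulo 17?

8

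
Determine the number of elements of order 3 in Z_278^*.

2

φ(278) = φ(2)·φ(139) = 1·138 = 138 = 2 · 3 · 23.
Since (Z/278Z)^× is cyclic of order 138, the number of elements of order d is φ(d) when d | 138 and 0 otherwise.
3 | 138, and φ(3) = 3 − 1 = 2.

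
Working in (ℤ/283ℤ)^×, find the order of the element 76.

Since 76 ∈ (Z/283Z)^×, its order divides φ(283) = 283 − 1 = 282 = 2 · 3 · 47.
Divisors of 282: 1, 2, 3, 6, 47, 94, 141, 282.
Evaluate successive powers at the divisors of 282:
76^1 ≡ 76 (mod 283)
76^2 ≡ 116 (mod 283)
76^3 ≡ 43 (mod 283)
76^6 ≡ 151 (mod 283)
76^47 ≡ 282 (mod 283)
76^94 ≡ 1 (mod 283) ✓
So ord_283(76) = 94.

94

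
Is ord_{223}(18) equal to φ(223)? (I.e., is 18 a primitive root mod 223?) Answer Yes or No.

φ(223) = 223 − 1 = 222 = 2 · 3 · 37.
An element g generates (Z/223Z)^× iff g^(222/q) ≢ 1 (mod 223) for each prime q ∈ {2, 3, 37}.
18^111 ≡ 1 (mod 223)  [q = 2: ≡ 1 ✗]
18^74 ≡ 39 (mod 223)  [q = 3: ≢ 1 ✓]
18^6 ≡ 41 (mod 223)  [q = 37: ≢ 1 ✓]
18^111 ≡ 1 shows ord(18) | 111, strictly less than φ(223); not a primitive root.

No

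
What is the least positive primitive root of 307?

5

φ(307) = 307 − 1 = 306 = 2 · 3^2 · 17.
Test candidates g = 2, 3, … against the prime factors q ∈ {2, 3, 17} of φ(307): g is a generator iff g^(306/q) ≢ 1 for every such q.
g = 2: 2^153 ≡ 306; 2^102 ≡ 1 — hits 1, so not a primitive root.
g = 3: 3^153 ≡ 306; 3^102 ≡ 1 — hits 1, so not a primitive root.
g = 4: 4^153 ≡ 1 — hits 1, so not a primitive root.
g = 5: 5^153 ≡ 306; 5^102 ≡ 289; 5^18 ≡ 81 — none is 1, so 5 is a primitive root.
Hence the least primitive root of 307 is 5.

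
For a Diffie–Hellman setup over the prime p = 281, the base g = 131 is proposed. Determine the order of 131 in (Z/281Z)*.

280

ord(131) | φ(281) = 281 − 1 = 280 = 2^3 · 5 · 7.
Divisors of 280: 1, 2, 4, 5, 7, 8, 10, 14, 20, 28, 35, 40, 56, 70, 140, 280.
Test each divisor d:
131^1 ≡ 131 (mod 281)
131^2 ≡ 20 (mod 281)
131^4 ≡ 119 (mod 281)
131^5 ≡ 134 (mod 281)
131^7 ≡ 151 (mod 281)
131^8 ≡ 111 (mod 281)
131^10 ≡ 253 (mod 281)
131^14 ≡ 40 (mod 281)
131^20 ≡ 222 (mod 281)
131^28 ≡ 195 (mod 281)
131^35 ≡ 221 (mod 281)
131^40 ≡ 109 (mod 281)
131^56 ≡ 90 (mod 281)
131^70 ≡ 228 (mod 281)
131^140 ≡ 280 (mod 281)
131^280 ≡ 1 (mod 281) ✓
So ord_281(131) = 280.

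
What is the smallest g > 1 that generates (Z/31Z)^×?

3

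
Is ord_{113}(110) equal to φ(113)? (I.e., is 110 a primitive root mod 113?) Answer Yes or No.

φ(113) = 113 − 1 = 112 = 2^4 · 7.
An element g generates (Z/113Z)^× iff g^(112/q) ≢ 1 (mod 113) for each prime q ∈ {2, 7}.
110^56 ≡ 112 (mod 113)  [q = 2: ≢ 1 ✓]
110^16 ≡ 49 (mod 113)  [q = 7: ≢ 1 ✓]
Every test exponent gives a nontrivial residue, hence 110 generates the full group.

Yes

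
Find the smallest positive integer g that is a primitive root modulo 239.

φ(239) = 239 − 1 = 238 = 2 · 7 · 17.
Test candidates g = 2, 3, … against the prime factors q ∈ {2, 7, 17} of φ(239): g is a generator iff g^(238/q) ≢ 1 for every such q.
g = 2: 2^119 ≡ 1 — hits 1, so not a primitive root.
g = 3: 3^119 ≡ 1 — hits 1, so not a primitive root.
g = 4: 4^119 ≡ 1 — hits 1, so not a primitive root.
g = 5: 5^119 ≡ 1 — hits 1, so not a primitive root.
g = 6: 6^119 ≡ 1 — hits 1, so not a primitive root.
g = 7: 7^119 ≡ 238; 7^34 ≡ 24; 7^14 ≡ 211 — none is 1, so 7 is a primitive root.
Hence the least primitive root of 239 is 7.

7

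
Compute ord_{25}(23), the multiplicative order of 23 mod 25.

20

By Lagrange's theorem, ord_25(23) divides φ(25) = φ(5^2) = 5·(5−1) = 20 = 2^2 · 5.
Divisors of 20: 1, 2, 4, 5, 10, 20.
Check 23^d mod 25 for each divisor in increasing order:
23^1 ≡ 23 (mod 25)
23^2 ≡ 4 (mod 25)
23^4 ≡ 16 (mod 25)
23^5 ≡ 18 (mod 25)
23^10 ≡ 24 (mod 25)
23^20 ≡ 1 (mod 25) ✓
So ord_25(23) = 20.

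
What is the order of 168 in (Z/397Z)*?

99

By Lagrange's theorem, ord_397(168) divides φ(397) = 397 − 1 = 396 = 2^2 · 3^2 · 11.
Divisors of 396: 1, 2, 3, 4, 6, 9, 11, 12, 18, 22, 33, 36, 44, 66, 99, 132, 198, 396.
Check 168^d mod 397 for each divisor in increasing order:
168^1 ≡ 168 (mod 397)
168^2 ≡ 37 (mod 397)
168^3 ≡ 261 (mod 397)
168^4 ≡ 178 (mod 397)
168^6 ≡ 234 (mod 397)
168^9 ≡ 333 (mod 397)
168^11 ≡ 14 (mod 397)
168^12 ≡ 367 (mod 397)
168^18 ≡ 126 (mod 397)
168^22 ≡ 196 (mod 397)
168^33 ≡ 362 (mod 397)
168^36 ≡ 393 (mod 397)
168^44 ≡ 304 (mod 397)
168^66 ≡ 34 (mod 397)
168^99 ≡ 1 (mod 397) ✓
So ord_397(168) = 99.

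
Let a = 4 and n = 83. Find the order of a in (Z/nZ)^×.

41

ord(4) | φ(83) = 83 − 1 = 82 = 2 · 41.
Divisors of 82: 1, 2, 41, 82.
Compute 4^d (mod 83) for the divisors d until we hit 1:
4^1 ≡ 4 (mod 83)
4^2 ≡ 16 (mod 83)
4^41 ≡ 1 (mod 83) ✓
Hence ord(4) = 41.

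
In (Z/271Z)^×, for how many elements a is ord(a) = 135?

72

φ(271) = 271 − 1 = 270 = 2 · 3^3 · 5.
In a cyclic group of order 270, there are φ(d) elements of order d for each divisor d of 270, and zero for non-divisors.
135 = 3^3 · 5 divides 270, and φ(135) = 72.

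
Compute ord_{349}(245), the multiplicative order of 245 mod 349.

The order of 245 must divide φ(349) = 349 − 1 = 348 = 2^2 · 3 · 29.
Divisors of 348: 1, 2, 3, 4, 6, 12, 29, 58, 87, 116, 174, 348.
Evaluate successive powers at the divisors of 348:
245^1 ≡ 245
245^2 ≡ 346
245^3 ≡ 312
245^4 ≡ 9
245^6 ≡ 322
245^12 ≡ 31
245^29 ≡ 226
245^58 ≡ 122
245^87 ≡ 1
Therefore the multiplicative order of 245 modulo 349 is 87.

87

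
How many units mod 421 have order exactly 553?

0

φ(421) = 421 − 1 = 420 = 2^2 · 3 · 5 · 7.
(Z/421Z)^× is cyclic (|G| = 420); a cyclic group of order m has exactly φ(d) elements of each order d | m, and none otherwise.
553 does not divide 420, so no element of (Z/421Z)^× has order 553.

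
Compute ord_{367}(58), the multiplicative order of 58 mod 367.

366

By Lagrange's theorem, ord_367(58) divides φ(367) = 367 − 1 = 366 = 2 · 3 · 61.
Divisors of 366: 1, 2, 3, 6, 61, 122, 183, 366.
Test each divisor d:
58^1 ≡ 58 (mod 367)
58^2 ≡ 61 (mod 367)
58^3 ≡ 235 (mod 367)
58^6 ≡ 175 (mod 367)
58^61 ≡ 284 (mod 367)
58^122 ≡ 283 (mod 367)
58^183 ≡ 366 (mod 367)
58^366 ≡ 1 (mod 367) ✓
So ord_367(58) = 366.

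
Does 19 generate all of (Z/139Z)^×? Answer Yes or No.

Yes

φ(139) = 139 − 1 = 138 = 2 · 3 · 23.
Test 19^(138/q) mod 139 for each prime factor q of 138:
19^69 ≡ 138 (mod 139)  [q = 2: ≢ 1 ✓]
19^46 ≡ 96 (mod 139)  [q = 3: ≢ 1 ✓]
19^6 ≡ 80 (mod 139)  [q = 23: ≢ 1 ✓]
Every test exponent gives a nontrivial residue, hence 19 generates the full group.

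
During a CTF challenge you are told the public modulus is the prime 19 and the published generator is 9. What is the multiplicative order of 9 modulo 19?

9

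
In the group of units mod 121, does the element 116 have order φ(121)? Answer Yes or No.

φ(121) = φ(11^2) = 11·(11−1) = 110 = 2 · 5 · 11.
116 is a primitive root mod 121 iff 116^(φ(121)/q) ≢ 1 for every prime q | φ(121), i.e. q ∈ {2, 5, 11}.
116^55 ≡ 120 (mod 121)  [q = 2: ≢ 1 ✓]
116^22 ≡ 3 (mod 121)  [q = 5: ≢ 1 ✓]
116^10 ≡ 78 (mod 121)  [q = 11: ≢ 1 ✓]
Every test exponent gives a nontrivial residue, hence 116 generates the full group.

Yes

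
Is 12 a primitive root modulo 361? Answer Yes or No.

No

φ(361) = φ(19^2) = 19·(19−1) = 342 = 2 · 3^2 · 19.
Test 12^(342/q) mod 361 for each prime factor q of 342:
12^171 ≡ 360 (mod 361)  [q = 2: ≢ 1 ✓]
12^114 ≡ 1 (mod 361)  [q = 3: ≡ 1 ✗]
12^18 ≡ 96 (mod 361)  [q = 19: ≢ 1 ✓]
12^114 ≡ 1 shows ord(12) | 114, strictly less than φ(361); not a primitive root.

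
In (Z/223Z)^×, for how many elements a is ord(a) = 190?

φ(223) = 223 − 1 = 222 = 2 · 3 · 37.
In a cyclic group of order 222, there are φ(d) elements of order d for each divisor d of 222, and zero for non-divisors.
190 does not divide 222, so no element of (Z/223Z)^× has order 190.

0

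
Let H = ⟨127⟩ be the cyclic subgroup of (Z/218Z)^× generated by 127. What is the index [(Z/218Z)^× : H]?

1

The order of 127 must divide φ(218) = φ(2)·φ(109) = 1·108 = 108 = 2^2 · 3^3.
Divisors of 108: 1, 2, 3, 4, 6, 9, 12, 18, 27, 36, 54, 108.
Check 127^d mod 218 for each divisor in increasing order:
127^1 ≡ 127 (mod 218)
127^2 ≡ 215 (mod 218)
127^3 ≡ 55 (mod 218)
127^4 ≡ 9 (mod 218)
127^6 ≡ 191 (mod 218)
127^9 ≡ 41 (mod 218)
127^12 ≡ 75 (mod 218)
127^18 ≡ 155 (mod 218)
127^27 ≡ 33 (mod 218)
127^36 ≡ 45 (mod 218)
127^54 ≡ 217 (mod 218)
127^108 ≡ 1 (mod 218) ✓
The order of 127 is 108, so the subgroup it generates has 108 elements.
Index = |(Z/218Z)^×| / |⟨127⟩| = 108 / 108 = 1.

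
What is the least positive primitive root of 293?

2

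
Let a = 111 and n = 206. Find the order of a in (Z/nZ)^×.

17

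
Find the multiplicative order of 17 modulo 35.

By Lagrange's theorem, ord_35(17) divides φ(35) = φ(5·7) = (5−1)·(7−1) = 4·6 = 24 = 2^3 · 3.
Divisors of 24: 1, 2, 3, 4, 6, 8, 12, 24.
Evaluate successive powers at the divisors of 24:
17^1 ≡ 17 (mod 35)
17^2 ≡ 9 (mod 35)
17^3 ≡ 13 (mod 35)
17^4 ≡ 11 (mod 35)
17^6 ≡ 29 (mod 35)
17^8 ≡ 16 (mod 35)
17^12 ≡ 1 (mod 35) ✓
The smallest such exponent is 12, so the order of 17 is 12.

12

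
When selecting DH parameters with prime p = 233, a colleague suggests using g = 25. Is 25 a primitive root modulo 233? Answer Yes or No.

φ(233) = 233 − 1 = 232 = 2^3 · 29.
Test 25^(232/q) mod 233 for each prime factor q of 232:
25^116 ≡ 1 (mod 233)  [q = 2: ≡ 1 ✗]
25^8 ≡ 175 (mod 233)  [q = 29: ≢ 1 ✓]
Since 25^116 ≡ 1, the order of 25 divides 116 < 232, so 25 is not a primitive root.

No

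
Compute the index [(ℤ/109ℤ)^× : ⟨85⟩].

1

The order of 85 must divide φ(109) = 109 − 1 = 108 = 2^2 · 3^3.
Divisors of 108: 1, 2, 3, 4, 6, 9, 12, 18, 27, 36, 54, 108.
Evaluate successive powers at the divisors of 108:
85^1 ≡ 85
85^2 ≡ 31
85^3 ≡ 19
85^4 ≡ 89
85^6 ≡ 34
85^9 ≡ 101
85^12 ≡ 66
85^18 ≡ 64
85^27 ≡ 33
85^36 ≡ 63
85^54 ≡ 108
85^108 ≡ 1
The order of 85 is 108, so the subgroup it generates has 108 elements.
The index is φ(109) / ord(85) = 108 / 108 = 1.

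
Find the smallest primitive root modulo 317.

2

φ(317) = 317 − 1 = 316 = 2^2 · 79.
Test candidates g = 2, 3, … against the prime factors q ∈ {2, 79} of φ(317): g is a generator iff g^(316/q) ≢ 1 for every such q.
g = 2: 2^158 ≡ 316; 2^4 ≡ 16 — none is 1, so 2 is a primitive root.
So 2 is the smallest generator of (Z/317Z)^×.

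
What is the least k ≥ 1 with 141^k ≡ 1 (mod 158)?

ord(141) | φ(158) = φ(2)·φ(79) = 1·78 = 78 = 2 · 3 · 13.
Divisors of 78: 1, 2, 3, 6, 13, 26, 39, 78.
Test each divisor d:
141^1 ≡ 141 (mod 158)
141^2 ≡ 131 (mod 158)
141^3 ≡ 143 (mod 158)
141^6 ≡ 67 (mod 158)
141^13 ≡ 1 (mod 158) ✓
So ord_158(141) = 13.

13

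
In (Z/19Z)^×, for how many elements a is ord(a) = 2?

1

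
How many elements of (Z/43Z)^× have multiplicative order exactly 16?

0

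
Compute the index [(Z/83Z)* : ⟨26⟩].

2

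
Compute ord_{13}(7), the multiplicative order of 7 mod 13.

The order of 7 must divide φ(13) = 13 − 1 = 12 = 2^2 · 3.
Divisors of 12: 1, 2, 3, 4, 6, 12.
Check 7^d mod 13 for each divisor in increasing order:
7^1 ≡ 7
7^2 ≡ 10
7^3 ≡ 5
7^4 ≡ 9
7^6 ≡ 12
7^12 ≡ 1
The smallest such exponent is 12, so the order of 7 is 12.

12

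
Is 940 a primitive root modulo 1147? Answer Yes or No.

No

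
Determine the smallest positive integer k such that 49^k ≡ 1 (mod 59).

29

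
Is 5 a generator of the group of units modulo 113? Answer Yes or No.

φ(113) = 113 − 1 = 112 = 2^4 · 7.
An element g generates (Z/113Z)^× iff g^(112/q) ≢ 1 (mod 113) for each prime q ∈ {2, 7}.
5^56 ≡ 112 (mod 113)  [q = 2: ≢ 1 ✓]
5^16 ≡ 30 (mod 113)  [q = 7: ≢ 1 ✓]
Every test exponent gives a nontrivial residue, hence 5 generates the full group.

Yes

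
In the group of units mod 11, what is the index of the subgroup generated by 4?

The order of 4 must divide φ(11) = 11 − 1 = 10 = 2 · 5.
Divisors of 10: 1, 2, 5, 10.
Check 4^d mod 11 for each divisor in increasing order:
4^1 ≡ 4 (mod 11)
4^2 ≡ 5 (mod 11)
4^5 ≡ 1 (mod 11) ✓
So ord_11(4) = 5, hence |⟨4⟩| = 5.
Index = |(Z/11Z)^×| / |⟨4⟩| = 10 / 5 = 2.

2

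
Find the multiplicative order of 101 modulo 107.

53

ord(101) | φ(107) = 107 − 1 = 106 = 2 · 53.
Divisors of 106: 1, 2, 53, 106.
Check 101^d mod 107 for each divisor in increasing order:
101^1 ≡ 101
101^2 ≡ 36
101^53 ≡ 1
Therefore the multiplicative order of 101 modulo 107 is 53.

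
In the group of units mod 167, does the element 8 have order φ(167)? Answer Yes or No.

φ(167) = 167 − 1 = 166 = 2 · 83.
8 is a primitive root mod 167 iff 8^(φ(167)/q) ≢ 1 for every prime q | φ(167), i.e. q ∈ {2, 83}.
8^83 ≡ 1 (mod 167)  [q = 2: ≡ 1 ✗]
8^2 ≡ 64 (mod 167)  [q = 83: ≢ 1 ✓]
Since 8^83 ≡ 1, the order of 8 divides 83 < 166, so 8 is not a primitive root.

No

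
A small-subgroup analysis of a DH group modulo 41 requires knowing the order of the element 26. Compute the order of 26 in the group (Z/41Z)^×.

40

Since 26 ∈ (Z/41Z)^×, its order divides φ(41) = 41 − 1 = 40 = 2^3 · 5.
Divisors of 40: 1, 2, 4, 5, 8, 10, 20, 40.
Check 26^d mod 41 for each divisor in increasing order:
26^1 ≡ 26 (mod 41)
26^2 ≡ 20 (mod 41)
26^4 ≡ 31 (mod 41)
26^5 ≡ 27 (mod 41)
26^8 ≡ 18 (mod 41)
26^10 ≡ 32 (mod 41)
26^20 ≡ 40 (mod 41)
26^40 ≡ 1 (mod 41) ✓
So ord_41(26) = 40.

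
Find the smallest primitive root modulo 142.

φ(142) = φ(2)·φ(71) = 1·70 = 70 = 2 · 5 · 7.
g is a primitive root iff g^(70/q) ≢ 1 (mod 142) for each prime q ∈ {2, 5, 7}.
g = 2: gcd(2, 142) = 2 > 1, not a unit — skip.
g = 3: 3^35 ≡ 1 — hits 1, so not a primitive root.
g = 4: gcd(4, 142) = 2 > 1, not a unit — skip.
g = 5: 5^35 ≡ 1 — hits 1, so not a primitive root.
g = 6: gcd(6, 142) = 2 > 1, not a unit — skip.
g = 7: 7^35 ≡ 141; 7^14 ≡ 125; 7^10 ≡ 45 — none is 1, so 7 is a primitive root.
The smallest primitive root modulo 142 is 7.

7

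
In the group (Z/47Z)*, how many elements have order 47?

φ(47) = 47 − 1 = 46 = 2 · 23.
Since (Z/47Z)^× is cyclic of order 46, the number of elements of order d is φ(d) when d | 46 and 0 otherwise.
47 does not divide 46, so no element of (Z/47Z)^× has order 47.

0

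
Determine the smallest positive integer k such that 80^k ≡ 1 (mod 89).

44

By Lagrange's theorem, ord_89(80) divides φ(89) = 89 − 1 = 88 = 2^3 · 11.
Divisors of 88: 1, 2, 4, 8, 11, 22, 44, 88.
Compute 80^d (mod 89) for the divisors d until we hit 1:
80^1 ≡ 80 (mod 89)
80^2 ≡ 81 (mod 89)
80^4 ≡ 64 (mod 89)
80^8 ≡ 2 (mod 89)
80^11 ≡ 55 (mod 89)
80^22 ≡ 88 (mod 89)
80^44 ≡ 1 (mod 89) ✓
Hence ord(80) = 44.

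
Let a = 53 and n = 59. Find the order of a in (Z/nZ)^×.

ord(53) | φ(59) = 59 − 1 = 58 = 2 · 29.
Divisors of 58: 1, 2, 29, 58.
Evaluate successive powers at the divisors of 58:
53^1 ≡ 53 (mod 59)
53^2 ≡ 36 (mod 59)
53^29 ≡ 1 (mod 59) ✓
Therefore the multiplicative order of 53 modulo 59 is 29.

29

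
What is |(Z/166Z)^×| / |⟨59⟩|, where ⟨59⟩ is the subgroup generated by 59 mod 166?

2

ord(59) | φ(166) = φ(2)·φ(83) = 1·82 = 82 = 2 · 41.
Divisors of 82: 1, 2, 41, 82.
Test each divisor d:
59^1 ≡ 59 (mod 166)
59^2 ≡ 161 (mod 166)
59^41 ≡ 1 (mod 166) ✓
The order of 59 is 41, so the subgroup it generates has 41 elements.
The index is φ(166) / ord(59) = 82 / 41 = 2.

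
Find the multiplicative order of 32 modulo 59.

58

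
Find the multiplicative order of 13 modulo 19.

18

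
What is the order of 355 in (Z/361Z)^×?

342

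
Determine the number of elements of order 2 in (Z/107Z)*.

φ(107) = 107 − 1 = 106 = 2 · 53.
(Z/107Z)^× is cyclic (|G| = 106); a cyclic group of order m has exactly φ(d) elements of each order d | m, and none otherwise.
2 | 106, and φ(2) = 2 − 1 = 1.

1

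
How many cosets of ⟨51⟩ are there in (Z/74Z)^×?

ord(51) | φ(74) = φ(2)·φ(37) = 1·36 = 36 = 2^2 · 3^2.
Divisors of 36: 1, 2, 3, 4, 6, 9, 12, 18, 36.
Check 51^d mod 74 for each divisor in increasing order:
51^1 ≡ 51 (mod 74)
51^2 ≡ 11 (mod 74)
51^3 ≡ 43 (mod 74)
51^4 ≡ 47 (mod 74)
51^6 ≡ 73 (mod 74)
51^9 ≡ 31 (mod 74)
51^12 ≡ 1 (mod 74) ✓
The order of 51 is 12, so the subgroup it generates has 12 elements.
[(Z/74Z)^× : ⟨51⟩] = 36/12 = 3.

3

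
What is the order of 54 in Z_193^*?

96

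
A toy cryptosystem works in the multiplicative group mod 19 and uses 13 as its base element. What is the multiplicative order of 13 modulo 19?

18

Since 13 ∈ (Z/19Z)^×, its order divides φ(19) = 19 − 1 = 18 = 2 · 3^2.
Divisors of 18: 1, 2, 3, 6, 9, 18.
Compute 13^d (mod 19) for the divisors d until we hit 1:
13^1 ≡ 13
13^2 ≡ 17
13^3 ≡ 12
13^6 ≡ 11
13^9 ≡ 18
13^18 ≡ 1
Therefore the multiplicative order of 13 modulo 19 is 18.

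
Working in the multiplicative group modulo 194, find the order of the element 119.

4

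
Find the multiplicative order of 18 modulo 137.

34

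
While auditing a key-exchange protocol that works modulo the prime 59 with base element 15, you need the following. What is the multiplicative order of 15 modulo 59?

29

Since 15 ∈ (Z/59Z)^×, its order divides φ(59) = 59 − 1 = 58 = 2 · 29.
Divisors of 58: 1, 2, 29, 58.
Test each divisor d:
15^1 ≡ 15
15^2 ≡ 48
15^29 ≡ 1
Hence ord(15) = 29.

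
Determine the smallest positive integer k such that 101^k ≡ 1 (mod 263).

262

The order of 101 must divide φ(263) = 263 − 1 = 262 = 2 · 131.
Divisors of 262: 1, 2, 131, 262.
Evaluate successive powers at the divisors of 262:
101^1 ≡ 101 (mod 263)
101^2 ≡ 207 (mod 263)
101^131 ≡ 262 (mod 263)
101^262 ≡ 1 (mod 263) ✓
So ord_263(101) = 262.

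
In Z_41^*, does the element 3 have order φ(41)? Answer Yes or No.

No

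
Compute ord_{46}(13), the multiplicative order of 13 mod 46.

11

ord(13) | φ(46) = φ(2)·φ(23) = 1·22 = 22 = 2 · 11.
Divisors of 22: 1, 2, 11, 22.
Compute 13^d (mod 46) for the divisors d until we hit 1:
13^1 ≡ 13 (mod 46)
13^2 ≡ 31 (mod 46)
13^11 ≡ 1 (mod 46) ✓
So ord_46(13) = 11.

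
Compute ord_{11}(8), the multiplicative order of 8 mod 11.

10

The order of 8 must divide φ(11) = 11 − 1 = 10 = 2 · 5.
Divisors of 10: 1, 2, 5, 10.
Test each divisor d:
8^1 ≡ 8 (mod 11)
8^2 ≡ 9 (mod 11)
8^5 ≡ 10 (mod 11)
8^10 ≡ 1 (mod 11) ✓
The smallest such exponent is 10, so the order of 8 is 10.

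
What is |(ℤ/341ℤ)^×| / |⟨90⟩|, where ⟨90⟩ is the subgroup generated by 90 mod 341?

10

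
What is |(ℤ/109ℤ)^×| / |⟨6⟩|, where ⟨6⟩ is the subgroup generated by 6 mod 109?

1

Since 6 ∈ (Z/109Z)^×, its order divides φ(109) = 109 − 1 = 108 = 2^2 · 3^3.
Divisors of 108: 1, 2, 3, 4, 6, 9, 12, 18, 27, 36, 54, 108.
Check 6^d mod 109 for each divisor in increasing order:
6^1 ≡ 6 (mod 109)
6^2 ≡ 36 (mod 109)
6^3 ≡ 107 (mod 109)
6^4 ≡ 97 (mod 109)
6^6 ≡ 4 (mod 109)
6^9 ≡ 101 (mod 109)
6^12 ≡ 16 (mod 109)
6^18 ≡ 64 (mod 109)
6^27 ≡ 33 (mod 109)
6^36 ≡ 63 (mod 109)
6^54 ≡ 108 (mod 109)
6^108 ≡ 1 (mod 109) ✓
Thus |⟨6⟩| = ord(6) = 108.
Index = |(Z/109Z)^×| / |⟨6⟩| = 108 / 108 = 1.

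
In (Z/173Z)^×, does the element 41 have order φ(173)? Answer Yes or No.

No

φ(173) = 173 − 1 = 172 = 2^2 · 43.
41 is a primitive root mod 173 iff 41^(φ(173)/q) ≢ 1 for every prime q | φ(173), i.e. q ∈ {2, 43}.
41^86 ≡ 1 (mod 173)  [q = 2: ≡ 1 ✗]
41^4 ≡ 152 (mod 173)  [q = 43: ≢ 1 ✓]
The check at q = 2 fails, so 41 generates a proper subgroup.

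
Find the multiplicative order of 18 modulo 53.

52

The order of 18 must divide φ(53) = 53 − 1 = 52 = 2^2 · 13.
Divisors of 52: 1, 2, 4, 13, 26, 52.
Check 18^d mod 53 for each divisor in increasing order:
18^1 ≡ 18
18^2 ≡ 6
18^4 ≡ 36
18^13 ≡ 23
18^26 ≡ 52
18^52 ≡ 1
Hence ord(18) = 52.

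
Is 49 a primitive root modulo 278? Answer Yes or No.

φ(278) = φ(2)·φ(139) = 1·138 = 138 = 2 · 3 · 23.
49 is a primitive root mod 278 iff 49^(φ(278)/q) ≢ 1 for every prime q | φ(278), i.e. q ∈ {2, 3, 23}.
49^69 ≡ 1 (mod 278)  [q = 2: ≡ 1 ✗]
49^46 ≡ 235 (mod 278)  [q = 3: ≢ 1 ✓]
49^6 ≡ 245 (mod 278)  [q = 23: ≢ 1 ✓]
Since 49^69 ≡ 1, the order of 49 divides 69 < 138, so 49 is not a primitive root.

No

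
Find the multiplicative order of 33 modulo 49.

42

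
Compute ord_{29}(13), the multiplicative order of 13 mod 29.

By Lagrange's theorem, ord_29(13) divides φ(29) = 29 − 1 = 28 = 2^2 · 7.
Divisors of 28: 1, 2, 4, 7, 14, 28.
Check 13^d mod 29 for each divisor in increasing order:
13^1 ≡ 13 (mod 29)
13^2 ≡ 24 (mod 29)
13^4 ≡ 25 (mod 29)
13^7 ≡ 28 (mod 29)
13^14 ≡ 1 (mod 29) ✓
So ord_29(13) = 14.

14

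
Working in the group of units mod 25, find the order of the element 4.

The order of 4 must divide φ(25) = φ(5^2) = 5·(5−1) = 20 = 2^2 · 5.
Divisors of 20: 1, 2, 4, 5, 10, 20.
Compute 4^d (mod 25) for the divisors d until we hit 1:
4^1 ≡ 4
4^2 ≡ 16
4^4 ≡ 6
4^5 ≡ 24
4^10 ≡ 1
Therefore the multiplicative order of 4 modulo 25 is 10.

10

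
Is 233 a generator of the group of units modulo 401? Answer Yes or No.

Yes

φ(401) = 401 − 1 = 400 = 2^4 · 5^2.
Test 233^(400/q) mod 401 for each prime factor q of 400:
233^200 ≡ 400 (mod 401)  [q = 2: ≢ 1 ✓]
233^80 ≡ 72 (mod 401)  [q = 5: ≢ 1 ✓]
None equal 1, so ord_401(233) = 400: 233 is a primitive root.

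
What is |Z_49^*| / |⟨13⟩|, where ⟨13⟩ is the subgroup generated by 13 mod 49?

Since 13 ∈ (Z/49Z)^×, its order divides φ(49) = φ(7^2) = 7·(7−1) = 42 = 2 · 3 · 7.
Divisors of 42: 1, 2, 3, 6, 7, 14, 21, 42.
Compute 13^d (mod 49) for the divisors d until we hit 1:
13^1 ≡ 13 (mod 49)
13^2 ≡ 22 (mod 49)
13^3 ≡ 41 (mod 49)
13^6 ≡ 15 (mod 49)
13^7 ≡ 48 (mod 49)
13^14 ≡ 1 (mod 49) ✓
Thus |⟨13⟩| = ord(13) = 14.
Index = |(Z/49Z)^×| / |⟨13⟩| = 42 / 14 = 3.

3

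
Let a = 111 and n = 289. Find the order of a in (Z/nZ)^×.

The order of 111 must divide φ(289) = φ(17^2) = 17·(17−1) = 272 = 2^4 · 17.
Divisors of 272: 1, 2, 4, 8, 16, 17, 34, 68, 136, 272.
Compute 111^d (mod 289) for the divisors d until we hit 1:
111^1 ≡ 111 (mod 289)
111^2 ≡ 183 (mod 289)
111^4 ≡ 254 (mod 289)
111^8 ≡ 69 (mod 289)
111^16 ≡ 137 (mod 289)
111^17 ≡ 179 (mod 289)
111^34 ≡ 251 (mod 289)
111^68 ≡ 288 (mod 289)
111^136 ≡ 1 (mod 289) ✓
Therefore the multiplicative order of 111 modulo 289 is 136.

136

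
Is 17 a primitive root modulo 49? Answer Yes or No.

Yes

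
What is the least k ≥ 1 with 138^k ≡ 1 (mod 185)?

12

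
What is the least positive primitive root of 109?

6

φ(109) = 109 − 1 = 108 = 2^2 · 3^3.
Test candidates g = 2, 3, … against the prime factors q ∈ {2, 3} of φ(109): g is a generator iff g^(108/q) ≢ 1 for every such q.
g = 2: 2^54 ≡ 108; 2^36 ≡ 1 — hits 1, so not a primitive root.
g = 3: 3^54 ≡ 1 — hits 1, so not a primitive root.
g = 4: 4^54 ≡ 1 — hits 1, so not a primitive root.
g = 5: 5^54 ≡ 1 — hits 1, so not a primitive root.
g = 6: 6^54 ≡ 108; 6^36 ≡ 63 — none is 1, so 6 is a primitive root.
The smallest primitive root modulo 109 is 6.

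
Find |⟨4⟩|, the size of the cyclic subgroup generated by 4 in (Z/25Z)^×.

ord(4) | φ(25) = φ(5^2) = 5·(5−1) = 20 = 2^2 · 5.
Divisors of 20: 1, 2, 4, 5, 10, 20.
Check 4^d mod 25 for each divisor in increasing order:
4^1 ≡ 4
4^2 ≡ 16
4^4 ≡ 6
4^5 ≡ 24
4^10 ≡ 1
So ord_25(4) = 10.

10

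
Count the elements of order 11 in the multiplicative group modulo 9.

φ(9) = φ(3^2) = 3·(3−1) = 6 = 2 · 3.
(Z/9Z)^× is cyclic (|G| = 6); a cyclic group of order m has exactly φ(d) elements of each order d | m, and none otherwise.
Here 6 is not a multiple of 11, so there are no elements of order 11.

0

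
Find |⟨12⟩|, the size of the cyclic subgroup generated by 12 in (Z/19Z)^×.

6

By Lagrange's theorem, ord_19(12) divides φ(19) = 19 − 1 = 18 = 2 · 3^2.
Divisors of 18: 1, 2, 3, 6, 9, 18.
Compute 12^d (mod 19) for the divisors d until we hit 1:
12^1 ≡ 12
12^2 ≡ 11
12^3 ≡ 18
12^6 ≡ 1
Therefore the multiplicative order of 12 modulo 19 is 6.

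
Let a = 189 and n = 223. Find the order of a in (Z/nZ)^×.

74

The order of 189 must divide φ(223) = 223 − 1 = 222 = 2 · 3 · 37.
Divisors of 222: 1, 2, 3, 6, 37, 74, 111, 222.
Evaluate successive powers at the divisors of 222:
189^1 ≡ 189 (mod 223)
189^2 ≡ 41 (mod 223)
189^3 ≡ 167 (mod 223)
189^6 ≡ 14 (mod 223)
189^37 ≡ 222 (mod 223)
189^74 ≡ 1 (mod 223) ✓
Therefore the multiplicative order of 189 modulo 223 is 74.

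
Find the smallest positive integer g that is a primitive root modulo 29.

2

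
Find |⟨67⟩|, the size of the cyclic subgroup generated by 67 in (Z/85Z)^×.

The order of 67 must divide φ(85) = φ(5·17) = (5−1)·(17−1) = 4·16 = 64 = 2^6.
Divisors of 64: 1, 2, 4, 8, 16, 32, 64.
Test each divisor d:
67^1 ≡ 67 (mod 85)
67^2 ≡ 69 (mod 85)
67^4 ≡ 1 (mod 85) ✓
The smallest such exponent is 4, so the order of 67 is 4.

4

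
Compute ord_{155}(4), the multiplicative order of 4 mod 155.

10

ord(4) | φ(155) = φ(5·31) = (5−1)·(31−1) = 4·30 = 120 = 2^3 · 3 · 5.
Divisors of 120: 1, 2, 3, 4, 5, 6, 8, 10, 12, 15, 20, 24, 30, 40, 60, 120.
Compute 4^d (mod 155) for the divisors d until we hit 1:
4^1 ≡ 4 (mod 155)
4^2 ≡ 16 (mod 155)
4^3 ≡ 64 (mod 155)
4^4 ≡ 101 (mod 155)
4^5 ≡ 94 (mod 155)
4^6 ≡ 66 (mod 155)
4^8 ≡ 126 (mod 155)
4^10 ≡ 1 (mod 155) ✓
Hence ord(4) = 10.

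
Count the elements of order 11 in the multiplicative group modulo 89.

10

φ(89) = 89 − 1 = 88 = 2^3 · 11.
Since (Z/89Z)^× is cyclic of order 88, the number of elements of order d is φ(d) when d | 88 and 0 otherwise.
11 | 88, and φ(11) = 11 − 1 = 10.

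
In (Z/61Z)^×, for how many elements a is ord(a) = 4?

2

φ(61) = 61 − 1 = 60 = 2^2 · 3 · 5.
In a cyclic group of order 60, there are φ(d) elements of order d for each divisor d of 60, and zero for non-divisors.
4 = 2^2 divides 60, and φ(4) = 2.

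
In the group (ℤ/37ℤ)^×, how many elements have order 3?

φ(37) = 37 − 1 = 36 = 2^2 · 3^2.
(Z/37Z)^× is cyclic (|G| = 36); a cyclic group of order m has exactly φ(d) elements of each order d | m, and none otherwise.
3 | 36, and φ(3) = 3 − 1 = 2.

2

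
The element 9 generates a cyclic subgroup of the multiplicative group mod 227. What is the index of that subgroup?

2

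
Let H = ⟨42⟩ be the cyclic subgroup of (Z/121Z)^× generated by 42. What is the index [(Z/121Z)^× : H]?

2

Since 42 ∈ (Z/121Z)^×, its order divides φ(121) = φ(11^2) = 11·(11−1) = 110 = 2 · 5 · 11.
Divisors of 110: 1, 2, 5, 10, 11, 22, 55, 110.
Compute 42^d (mod 121) for the divisors d until we hit 1:
42^1 ≡ 42
42^2 ≡ 70
42^5 ≡ 100
42^10 ≡ 78
42^11 ≡ 9
42^22 ≡ 81
42^55 ≡ 1
The order of 42 is 55, so the subgroup it generates has 55 elements.
[(Z/121Z)^× : ⟨42⟩] = 110/55 = 2.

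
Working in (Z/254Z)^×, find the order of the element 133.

126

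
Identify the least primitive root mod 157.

φ(157) = 157 − 1 = 156 = 2^2 · 3 · 13.
Test candidates g = 2, 3, … against the prime factors q ∈ {2, 3, 13} of φ(157): g is a generator iff g^(156/q) ≢ 1 for every such q.
g = 2: 2^78 ≡ 156; 2^52 ≡ 1 — hits 1, so not a primitive root.
g = 3: 3^78 ≡ 1 — hits 1, so not a primitive root.
g = 4: 4^78 ≡ 1 — hits 1, so not a primitive root.
g = 5: 5^78 ≡ 156; 5^52 ≡ 12; 5^12 ≡ 130 — none is 1, so 5 is a primitive root.
The smallest primitive root modulo 157 is 5.

5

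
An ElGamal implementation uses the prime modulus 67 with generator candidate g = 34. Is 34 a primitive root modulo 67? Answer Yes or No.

Yes

φ(67) = 67 − 1 = 66 = 2 · 3 · 11.
An element g generates (Z/67Z)^× iff g^(66/q) ≢ 1 (mod 67) for each prime q ∈ {2, 3, 11}.
34^33 ≡ 66 (mod 67)  [q = 2: ≢ 1 ✓]
34^22 ≡ 29 (mod 67)  [q = 3: ≢ 1 ✓]
34^6 ≡ 22 (mod 67)  [q = 11: ≢ 1 ✓]
All checks pass, so 34 has order 66 and is a primitive root modulo 67.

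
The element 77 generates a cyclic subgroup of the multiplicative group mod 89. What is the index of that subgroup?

11

Since 77 ∈ (Z/89Z)^×, its order divides φ(89) = 89 − 1 = 88 = 2^3 · 11.
Divisors of 88: 1, 2, 4, 8, 11, 22, 44, 88.
Test each divisor d:
77^1 ≡ 77 (mod 89)
77^2 ≡ 55 (mod 89)
77^4 ≡ 88 (mod 89)
77^8 ≡ 1 (mod 89) ✓
The order of 77 is 8, so the subgroup it generates has 8 elements.
Index = |(Z/89Z)^×| / |⟨77⟩| = 88 / 8 = 11.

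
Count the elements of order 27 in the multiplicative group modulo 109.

18

φ(109) = 109 − 1 = 108 = 2^2 · 3^3.
Since (Z/109Z)^× is cyclic of order 108, the number of elements of order d is φ(d) when d | 108 and 0 otherwise.
27 = 3^3 divides 108, and φ(27) = 18.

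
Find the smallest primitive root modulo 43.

3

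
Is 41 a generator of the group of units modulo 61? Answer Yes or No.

φ(61) = 61 − 1 = 60 = 2^2 · 3 · 5.
Test 41^(60/q) mod 61 for each prime factor q of 60:
41^30 ≡ 1 (mod 61)  [q = 2: ≡ 1 ✗]
41^20 ≡ 1 (mod 61)  [q = 3: ≡ 1 ✗]
41^12 ≡ 34 (mod 61)  [q = 5: ≢ 1 ✓]
The check at q = 2 fails, so 41 generates a proper subgroup.

No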